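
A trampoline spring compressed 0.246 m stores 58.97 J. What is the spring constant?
k = 2·PE/x² = 2·58.97/(0.246)² = 1949 N/m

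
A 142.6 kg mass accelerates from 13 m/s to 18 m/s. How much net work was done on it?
W = ΔKE = ½m(v₂² − v₁²) = ½(142.6)(18² − 13²) = 11051.5 J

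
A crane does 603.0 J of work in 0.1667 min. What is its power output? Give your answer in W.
Convert to SI: W = 603.0 J, t = 10.002 s
P = W/t = 603.0/10.002 = 60.29 W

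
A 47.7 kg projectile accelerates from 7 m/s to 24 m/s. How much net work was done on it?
W = ΔKE = ½m(v₂² − v₁²) = ½(47.7)(24² − 7²) = 12568.95 J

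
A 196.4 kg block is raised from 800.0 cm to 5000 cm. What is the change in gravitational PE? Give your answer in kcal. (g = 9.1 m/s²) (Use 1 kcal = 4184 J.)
Convert to SI: m = 196.4 kg, Δh = 42.0 m
ΔPE = mgΔh = (196.4)(9.1)(42.0) = 75064.1 J = 17.94 kcal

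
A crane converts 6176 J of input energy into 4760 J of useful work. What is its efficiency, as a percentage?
η = W_out/W_in = 4760/6176 = 77.07%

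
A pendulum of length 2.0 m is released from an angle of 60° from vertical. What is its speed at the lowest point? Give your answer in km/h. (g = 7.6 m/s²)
h = L(1 − cosθ) = 2.0(1 − cos60°) = 1.0 m
v = √(2gh) = √(2·7.6·1.0) = 3.89872 m/s = 14.04 km/h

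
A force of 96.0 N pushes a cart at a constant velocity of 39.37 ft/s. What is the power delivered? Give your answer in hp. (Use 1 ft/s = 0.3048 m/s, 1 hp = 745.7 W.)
Convert to SI: F = 96.0 N, v = 12.0 m/s
P = Fv = (96.0)(12.0) = 1152.0 W = 1.545 hp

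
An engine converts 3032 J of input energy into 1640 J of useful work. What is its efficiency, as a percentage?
η = W_out/W_in = 1640/3032 = 54.09%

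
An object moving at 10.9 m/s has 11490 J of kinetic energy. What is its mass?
m = 2·KE/v² = 2·11490/(10.9)² = 193.4 kg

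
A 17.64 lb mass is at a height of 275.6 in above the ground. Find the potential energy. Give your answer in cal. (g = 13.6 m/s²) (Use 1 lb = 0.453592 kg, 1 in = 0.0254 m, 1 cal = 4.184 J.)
Convert to SI: m = 8.00136 kg, h = 7.00024 m
PE = mgh = (8.00136)(13.6)(7.00024) = 761.756 J = 182.1 cal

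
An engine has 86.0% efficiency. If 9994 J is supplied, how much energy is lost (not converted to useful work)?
W_lost = W_in(1 − η) = 9994·(1 − 0.86) = 1399 J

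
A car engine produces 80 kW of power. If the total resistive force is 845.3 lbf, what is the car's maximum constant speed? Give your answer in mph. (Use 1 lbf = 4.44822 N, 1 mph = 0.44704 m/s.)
Convert to SI: F = 3760.08 N
P = Fv ⇒ v = P/F = 80000 W/3760.08 N = 21.2761 m/s = 47.59 mph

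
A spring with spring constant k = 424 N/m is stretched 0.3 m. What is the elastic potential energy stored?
PE = ½kx² = ½(424)(0.3)² = 19.08 J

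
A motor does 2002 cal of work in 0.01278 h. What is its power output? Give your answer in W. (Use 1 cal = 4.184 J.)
Convert to SI: W = 8376.37 J, t = 46.008 s
P = W/t = 8376.37/46.008 = 182.1 W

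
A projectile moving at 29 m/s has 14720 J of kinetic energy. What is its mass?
m = 2·KE/v² = 2·14720/(29)² = 35.01 kg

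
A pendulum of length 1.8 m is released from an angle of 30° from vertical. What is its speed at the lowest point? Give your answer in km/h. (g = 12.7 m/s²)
h = L(1 − cosθ) = 1.8(1 − cos30°) = 0.241154 m
v = √(2gh) = √(2·12.7·0.241154) = 2.47494 m/s = 8.91 km/h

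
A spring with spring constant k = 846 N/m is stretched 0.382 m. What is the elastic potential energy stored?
PE = ½kx² = ½(846)(0.382)² = 61.73 J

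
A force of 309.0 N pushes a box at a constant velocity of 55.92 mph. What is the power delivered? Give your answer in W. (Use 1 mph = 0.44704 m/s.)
Convert to SI: F = 309.0 N, v = 24.9985 m/s
P = Fv = (309.0)(24.9985) = 7725 W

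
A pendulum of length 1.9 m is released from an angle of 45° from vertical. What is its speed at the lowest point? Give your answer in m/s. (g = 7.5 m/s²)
h = L(1 − cosθ) = 1.9(1 − cos45°) = 0.556497 m
v = √(2gh) = √(2·7.5·0.556497) = 2.889 m/s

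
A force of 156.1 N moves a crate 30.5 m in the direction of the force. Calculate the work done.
W = F·d = (156.1)(30.5) = 4761 J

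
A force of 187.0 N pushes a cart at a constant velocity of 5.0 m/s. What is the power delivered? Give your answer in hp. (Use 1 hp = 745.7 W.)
P = Fv = (187.0)(5.0) = 935.0 W = 1.254 hp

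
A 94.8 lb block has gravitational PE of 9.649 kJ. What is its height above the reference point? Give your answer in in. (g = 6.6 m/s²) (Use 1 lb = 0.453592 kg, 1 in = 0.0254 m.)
Convert to SI: m = 43.0005 kg, PE = 9649.0 J
h = PE/(mg) = 9649.0/(43.0005·6.6) = 33.9989 m = 1339 in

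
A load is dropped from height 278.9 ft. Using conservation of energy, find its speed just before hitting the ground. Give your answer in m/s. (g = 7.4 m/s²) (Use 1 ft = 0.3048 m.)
Convert to SI: h = 85.0087 m
mgh = ½mv² ⇒ v = √(2gh) = √(2·7.4·85.0087) = 35.47 m/s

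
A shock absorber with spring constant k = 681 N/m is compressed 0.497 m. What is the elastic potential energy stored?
PE = ½kx² = ½(681)(0.497)² = 84.11 J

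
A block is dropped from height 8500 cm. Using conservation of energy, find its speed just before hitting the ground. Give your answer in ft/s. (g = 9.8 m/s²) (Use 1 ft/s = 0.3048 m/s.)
Convert to SI: h = 85.0 m
mgh = ½mv² ⇒ v = √(2gh) = √(2·9.8·85.0) = 40.8167 m/s = 133.9 ft/s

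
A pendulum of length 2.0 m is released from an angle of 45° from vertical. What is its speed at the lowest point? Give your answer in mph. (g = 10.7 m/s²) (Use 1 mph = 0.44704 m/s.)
h = L(1 − cosθ) = 2.0(1 − cos45°) = 0.585786 m
v = √(2gh) = √(2·10.7·0.585786) = 3.5406 m/s = 7.92 mph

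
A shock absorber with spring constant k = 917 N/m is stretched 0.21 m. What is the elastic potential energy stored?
PE = ½kx² = ½(917)(0.21)² = 20.22 J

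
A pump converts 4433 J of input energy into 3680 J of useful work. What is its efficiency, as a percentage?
η = W_out/W_in = 3680/4433 = 83.01%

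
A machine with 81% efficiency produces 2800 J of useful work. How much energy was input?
W_in = W_out/η = 2800/0.81 = 3457 J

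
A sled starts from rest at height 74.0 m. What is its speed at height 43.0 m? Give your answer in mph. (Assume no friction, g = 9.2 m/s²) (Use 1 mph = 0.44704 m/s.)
mgh₁ = mgh₂ + ½mv² ⇒ v = √(2g(h₁−h₂)) = √(2·9.2·31.0) = 23.883 m/s = 53.42 mph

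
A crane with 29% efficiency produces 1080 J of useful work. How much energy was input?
W_in = W_out/η = 1080/0.29 = 3724 J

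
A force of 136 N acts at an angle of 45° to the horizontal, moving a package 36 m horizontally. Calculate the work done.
W = F·d·cosθ = (136)(36)cos(45°) = 3462 J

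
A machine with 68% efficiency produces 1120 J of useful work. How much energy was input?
W_in = W_out/η = 1120/0.68 = 1647 J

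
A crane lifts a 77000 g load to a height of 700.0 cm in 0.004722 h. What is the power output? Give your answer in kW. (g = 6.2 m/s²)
Convert to SI: m = 77.0 kg, h = 7.0 m, t = 16.9992 s
P = mgh/t = (77.0)(6.2)(7.0)/16.9992 = 196.586 W = 0.1966 kW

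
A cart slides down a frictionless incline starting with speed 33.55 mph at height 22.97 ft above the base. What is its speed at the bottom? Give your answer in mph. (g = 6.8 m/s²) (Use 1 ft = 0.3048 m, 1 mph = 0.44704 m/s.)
Convert to SI: v₀ = 14.9982 m/s, h = 7.00126 m
½mv₀² + mgh = ½mv² ⇒ v = √(v₀² + 2gh) = √(14.9982² + 2·6.8·7.00126) = 17.8931 m/s = 40.03 mph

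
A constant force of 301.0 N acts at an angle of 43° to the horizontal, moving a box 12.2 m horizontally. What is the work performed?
W = F·d·cosθ = (301.0)(12.2)cos(43°) = 2686 J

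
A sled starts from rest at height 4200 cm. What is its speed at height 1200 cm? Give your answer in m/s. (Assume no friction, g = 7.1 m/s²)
Convert to SI: h₁−h₂ = 30.0 m
mgh₁ = mgh₂ + ½mv² ⇒ v = √(2g(h₁−h₂)) = √(2·7.1·30.0) = 20.64 m/s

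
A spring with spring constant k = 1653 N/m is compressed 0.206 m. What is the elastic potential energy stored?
PE = ½kx² = ½(1653)(0.206)² = 35.07 J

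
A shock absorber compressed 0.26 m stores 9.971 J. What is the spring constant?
k = 2·PE/x² = 2·9.971/(0.26)² = 295.0 N/m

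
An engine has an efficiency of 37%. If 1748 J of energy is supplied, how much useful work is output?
W_out = η·W_in = 0.37·1748 = 646.76 J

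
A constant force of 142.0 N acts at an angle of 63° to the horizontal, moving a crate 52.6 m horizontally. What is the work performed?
W = F·d·cosθ = (142.0)(52.6)cos(63°) = 3391 J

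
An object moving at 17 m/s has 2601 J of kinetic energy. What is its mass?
m = 2·KE/v² = 2·2601/(17)² = 18.0 kg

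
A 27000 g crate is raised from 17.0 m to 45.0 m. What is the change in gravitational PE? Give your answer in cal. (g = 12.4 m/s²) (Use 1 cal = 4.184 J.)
Convert to SI: m = 27.0 kg, Δh = 28.0 m
ΔPE = mgΔh = (27.0)(12.4)(28.0) = 9374.4 J = 2241 cal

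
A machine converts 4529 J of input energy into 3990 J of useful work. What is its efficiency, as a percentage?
η = W_out/W_in = 3990/4529 = 88.1%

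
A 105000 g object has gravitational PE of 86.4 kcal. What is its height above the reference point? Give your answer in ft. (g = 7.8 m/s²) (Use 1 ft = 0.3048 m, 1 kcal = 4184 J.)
Convert to SI: m = 105.0 kg, PE = 361498 J
h = PE/(mg) = 361498/(105.0·7.8) = 441.389 m = 1448 ft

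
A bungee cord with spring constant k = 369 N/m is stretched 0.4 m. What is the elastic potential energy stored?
PE = ½kx² = ½(369)(0.4)² = 29.52 J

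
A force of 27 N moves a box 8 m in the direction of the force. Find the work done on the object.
W = F·d = (27)(8) = 216.0 J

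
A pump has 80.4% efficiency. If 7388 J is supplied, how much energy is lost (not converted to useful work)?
W_lost = W_in(1 − η) = 7388·(1 − 0.804) = 1448 J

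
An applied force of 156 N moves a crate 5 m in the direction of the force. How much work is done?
W = F·d = (156)(5) = 780.0 J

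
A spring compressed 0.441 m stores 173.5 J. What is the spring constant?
k = 2·PE/x² = 2·173.5/(0.441)² = 1784 N/m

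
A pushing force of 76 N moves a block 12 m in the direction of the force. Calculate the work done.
W = F·d = (76)(12) = 912.0 J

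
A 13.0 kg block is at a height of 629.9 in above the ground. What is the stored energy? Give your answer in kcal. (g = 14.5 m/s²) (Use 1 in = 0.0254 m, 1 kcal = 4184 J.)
Convert to SI: m = 13.0 kg, h = 15.9995 m
PE = mgh = (13.0)(14.5)(15.9995) = 3015.9 J = 0.7208 kcal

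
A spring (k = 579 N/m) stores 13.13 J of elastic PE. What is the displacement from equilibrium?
x = √(2·PE/k) = √(2·13.13/579) = 0.213 m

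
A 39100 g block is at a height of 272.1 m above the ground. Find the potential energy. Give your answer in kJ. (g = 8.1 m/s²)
Convert to SI: m = 39.1 kg, h = 272.1 m
PE = mgh = (39.1)(8.1)(272.1) = 86176.8 J = 86.18 kJ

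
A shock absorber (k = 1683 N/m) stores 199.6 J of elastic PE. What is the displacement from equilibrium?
x = √(2·PE/k) = √(2·199.6/1683) = 0.487 m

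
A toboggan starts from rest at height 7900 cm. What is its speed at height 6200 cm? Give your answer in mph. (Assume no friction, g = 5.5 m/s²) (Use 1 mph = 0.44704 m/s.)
Convert to SI: h₁−h₂ = 17.0 m
mgh₁ = mgh₂ + ½mv² ⇒ v = √(2g(h₁−h₂)) = √(2·5.5·17.0) = 13.6748 m/s = 30.59 mph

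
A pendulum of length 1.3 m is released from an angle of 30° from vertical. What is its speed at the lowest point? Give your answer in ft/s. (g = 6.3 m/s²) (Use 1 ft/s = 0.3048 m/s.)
h = L(1 − cosθ) = 1.3(1 − cos30°) = 0.174167 m
v = √(2gh) = √(2·6.3·0.174167) = 1.48139 m/s = 4.86 ft/s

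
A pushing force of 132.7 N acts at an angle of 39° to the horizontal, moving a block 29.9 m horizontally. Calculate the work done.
W = F·d·cosθ = (132.7)(29.9)cos(39°) = 3084 J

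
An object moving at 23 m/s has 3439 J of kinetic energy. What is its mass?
m = 2·KE/v² = 2·3439/(23)² = 13.0 kg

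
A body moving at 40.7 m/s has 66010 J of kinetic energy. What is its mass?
m = 2·KE/v² = 2·66010/(40.7)² = 79.7 kg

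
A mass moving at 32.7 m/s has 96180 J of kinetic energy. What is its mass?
m = 2·KE/v² = 2·96180/(32.7)² = 179.9 kg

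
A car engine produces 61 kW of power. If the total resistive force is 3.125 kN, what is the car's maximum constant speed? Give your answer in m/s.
Convert to SI: F = 3125.0 N
P = Fv ⇒ v = P/F = 61000 W/3125.0 N = 19.52 m/s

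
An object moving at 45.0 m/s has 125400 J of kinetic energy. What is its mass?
m = 2·KE/v² = 2·125400/(45.0)² = 123.9 kg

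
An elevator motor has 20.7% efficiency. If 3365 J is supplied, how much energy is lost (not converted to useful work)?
W_lost = W_in(1 − η) = 3365·(1 − 0.207) = 2668 J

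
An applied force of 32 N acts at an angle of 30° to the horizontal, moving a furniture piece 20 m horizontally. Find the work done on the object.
W = F·d·cosθ = (32)(20)cos(30°) = 554.3 J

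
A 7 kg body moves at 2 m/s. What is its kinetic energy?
KE = ½mv² = ½(7)(2)² = 14.0 J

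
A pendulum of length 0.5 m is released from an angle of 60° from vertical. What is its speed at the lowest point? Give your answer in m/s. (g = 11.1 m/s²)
h = L(1 − cosθ) = 0.5(1 − cos60°) = 0.25 m
v = √(2gh) = √(2·11.1·0.25) = 2.356 m/s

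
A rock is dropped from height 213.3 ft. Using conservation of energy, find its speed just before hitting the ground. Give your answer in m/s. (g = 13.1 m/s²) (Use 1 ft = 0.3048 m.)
Convert to SI: h = 65.0138 m
mgh = ½mv² ⇒ v = √(2gh) = √(2·13.1·65.0138) = 41.27 m/s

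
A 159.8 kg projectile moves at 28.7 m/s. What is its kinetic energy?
KE = ½mv² = ½(159.8)(28.7)² = 65810 J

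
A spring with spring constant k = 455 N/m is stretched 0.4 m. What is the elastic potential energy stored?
PE = ½kx² = ½(455)(0.4)² = 36.4 J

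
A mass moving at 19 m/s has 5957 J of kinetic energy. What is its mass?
m = 2·KE/v² = 2·5957/(19)² = 33.0 kg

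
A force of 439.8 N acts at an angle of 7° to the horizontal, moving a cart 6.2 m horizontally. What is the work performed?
W = F·d·cosθ = (439.8)(6.2)cos(7°) = 2706 J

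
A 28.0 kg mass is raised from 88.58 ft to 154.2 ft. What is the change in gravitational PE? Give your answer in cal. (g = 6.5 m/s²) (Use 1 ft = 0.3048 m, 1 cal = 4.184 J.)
Convert to SI: m = 28.0 kg, Δh = 20.001 m
ΔPE = mgΔh = (28.0)(6.5)(20.001) = 3640.18 J = 870.0 cal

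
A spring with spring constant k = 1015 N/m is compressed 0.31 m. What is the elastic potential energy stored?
PE = ½kx² = ½(1015)(0.31)² = 48.77 J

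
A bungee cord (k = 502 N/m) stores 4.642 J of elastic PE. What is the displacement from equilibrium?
x = √(2·PE/k) = √(2·4.642/502) = 0.136 m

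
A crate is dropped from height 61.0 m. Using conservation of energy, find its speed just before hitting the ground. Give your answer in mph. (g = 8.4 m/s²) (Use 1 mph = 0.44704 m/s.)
mgh = ½mv² ⇒ v = √(2gh) = √(2·8.4·61.0) = 32.0125 m/s = 71.61 mph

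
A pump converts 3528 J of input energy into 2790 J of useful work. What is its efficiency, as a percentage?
η = W_out/W_in = 2790/3528 = 79.08%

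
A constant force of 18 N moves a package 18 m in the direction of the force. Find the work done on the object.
W = F·d = (18)(18) = 324.0 J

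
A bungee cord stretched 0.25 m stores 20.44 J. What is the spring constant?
k = 2·PE/x² = 2·20.44/(0.25)² = 654.1 N/m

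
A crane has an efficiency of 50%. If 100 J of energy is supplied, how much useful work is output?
W_out = η·W_in = 0.5·100 = 50.0 J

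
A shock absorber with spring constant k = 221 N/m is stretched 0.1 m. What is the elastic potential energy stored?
PE = ½kx² = ½(221)(0.1)² = 1.105 J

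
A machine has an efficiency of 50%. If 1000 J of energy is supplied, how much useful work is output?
W_out = η·W_in = 0.5·1000 = 500.0 J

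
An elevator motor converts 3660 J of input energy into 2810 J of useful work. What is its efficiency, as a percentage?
η = W_out/W_in = 2810/3660 = 76.78%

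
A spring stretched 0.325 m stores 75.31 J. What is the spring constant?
k = 2·PE/x² = 2·75.31/(0.325)² = 1426 N/m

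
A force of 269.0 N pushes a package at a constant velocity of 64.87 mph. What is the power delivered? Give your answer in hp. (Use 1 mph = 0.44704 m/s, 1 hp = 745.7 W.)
Convert to SI: F = 269.0 N, v = 28.9995 m/s
P = Fv = (269.0)(28.9995) = 7800.86 W = 10.46 hp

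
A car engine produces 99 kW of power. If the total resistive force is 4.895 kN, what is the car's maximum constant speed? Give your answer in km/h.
Convert to SI: F = 4895.0 N
P = Fv ⇒ v = P/F = 99000 W/4895.0 N = 20.2247 m/s = 72.81 km/h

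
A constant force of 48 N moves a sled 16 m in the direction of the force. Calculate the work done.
W = F·d = (48)(16) = 768.0 J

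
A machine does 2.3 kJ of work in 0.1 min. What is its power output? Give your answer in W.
Convert to SI: W = 2300.0 J, t = 6.0 s
P = W/t = 2300.0/6.0 = 383.3 W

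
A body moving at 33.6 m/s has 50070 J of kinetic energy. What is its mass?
m = 2·KE/v² = 2·50070/(33.6)² = 88.7 kg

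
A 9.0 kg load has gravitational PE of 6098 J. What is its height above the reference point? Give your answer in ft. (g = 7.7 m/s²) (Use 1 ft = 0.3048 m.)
h = PE/(mg) = 6098.0/(9.0·7.7) = 87.9942 m = 288.7 ft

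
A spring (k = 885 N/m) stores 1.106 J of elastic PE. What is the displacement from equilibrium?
x = √(2·PE/k) = √(2·1.106/885) = 0.04999 m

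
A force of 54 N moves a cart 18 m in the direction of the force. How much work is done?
W = F·d = (54)(18) = 972.0 J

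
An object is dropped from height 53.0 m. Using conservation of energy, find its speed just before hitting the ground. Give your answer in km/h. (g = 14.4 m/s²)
mgh = ½mv² ⇒ v = √(2gh) = √(2·14.4·53.0) = 39.0692 m/s = 140.6 km/h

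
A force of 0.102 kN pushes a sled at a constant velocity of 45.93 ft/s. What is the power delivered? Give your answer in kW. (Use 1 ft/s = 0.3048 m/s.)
Convert to SI: F = 102.0 N, v = 13.9995 m/s
P = Fv = (102.0)(13.9995) = 1427.95 W = 1.428 kW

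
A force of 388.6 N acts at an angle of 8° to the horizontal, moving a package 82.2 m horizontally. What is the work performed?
W = F·d·cosθ = (388.6)(82.2)cos(8°) = 31630 J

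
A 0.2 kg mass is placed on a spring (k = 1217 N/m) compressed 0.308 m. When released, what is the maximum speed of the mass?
½kx² = ½mv² ⇒ v = x√(k/m) = (0.308)√(1217/0.2) = 24.03 m/s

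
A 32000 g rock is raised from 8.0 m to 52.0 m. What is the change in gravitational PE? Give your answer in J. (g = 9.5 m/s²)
Convert to SI: m = 32.0 kg, Δh = 44.0 m
ΔPE = mgΔh = (32.0)(9.5)(44.0) = 13380 J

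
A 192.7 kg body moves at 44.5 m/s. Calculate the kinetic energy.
KE = ½mv² = ½(192.7)(44.5)² = 190800 J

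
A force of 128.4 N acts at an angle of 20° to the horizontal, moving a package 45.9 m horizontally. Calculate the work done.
W = F·d·cosθ = (128.4)(45.9)cos(20°) = 5538 J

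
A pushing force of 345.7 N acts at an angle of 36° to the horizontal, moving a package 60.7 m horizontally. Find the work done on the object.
W = F·d·cosθ = (345.7)(60.7)cos(36°) = 16980 J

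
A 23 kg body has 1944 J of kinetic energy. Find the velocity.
v = √(2·KE/m) = √(2·1944/23) = 13.0 m/s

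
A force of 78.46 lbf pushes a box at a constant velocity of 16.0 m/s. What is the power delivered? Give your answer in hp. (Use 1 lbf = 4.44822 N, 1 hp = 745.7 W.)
Convert to SI: F = 349.007 N, v = 16.0 m/s
P = Fv = (349.007)(16.0) = 5584.12 W = 7.488 hp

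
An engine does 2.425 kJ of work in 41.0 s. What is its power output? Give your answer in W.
Convert to SI: W = 2425.0 J, t = 41.0 s
P = W/t = 2425.0/41.0 = 59.15 W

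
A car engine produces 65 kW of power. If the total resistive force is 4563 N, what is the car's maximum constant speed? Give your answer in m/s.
P = Fv ⇒ v = P/F = 65000 W/4563.0 N = 14.25 m/s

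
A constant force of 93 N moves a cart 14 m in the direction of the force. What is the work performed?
W = F·d = (93)(14) = 1302 J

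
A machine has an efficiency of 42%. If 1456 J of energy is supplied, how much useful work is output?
W_out = η·W_in = 0.42·1456 = 611.52 J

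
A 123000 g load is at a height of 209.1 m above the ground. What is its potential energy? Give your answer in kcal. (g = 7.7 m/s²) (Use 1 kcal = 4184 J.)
Convert to SI: m = 123.0 kg, h = 209.1 m
PE = mgh = (123.0)(7.7)(209.1) = 198039 J = 47.33 kcal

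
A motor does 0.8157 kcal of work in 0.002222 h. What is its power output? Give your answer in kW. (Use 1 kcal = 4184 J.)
Convert to SI: W = 3412.89 J, t = 7.9992 s
P = W/t = 3412.89/7.9992 = 426.654 W = 0.4267 kW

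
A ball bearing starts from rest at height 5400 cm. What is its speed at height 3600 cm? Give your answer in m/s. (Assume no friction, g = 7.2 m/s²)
Convert to SI: h₁−h₂ = 18.0 m
mgh₁ = mgh₂ + ½mv² ⇒ v = √(2g(h₁−h₂)) = √(2·7.2·18.0) = 16.1 m/s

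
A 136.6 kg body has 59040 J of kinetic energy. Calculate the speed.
v = √(2·KE/m) = √(2·59040/136.6) = 29.4 m/s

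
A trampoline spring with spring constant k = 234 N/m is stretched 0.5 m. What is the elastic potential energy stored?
PE = ½kx² = ½(234)(0.5)² = 29.25 J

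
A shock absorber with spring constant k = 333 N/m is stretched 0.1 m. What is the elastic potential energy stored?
PE = ½kx² = ½(333)(0.1)² = 1.665 J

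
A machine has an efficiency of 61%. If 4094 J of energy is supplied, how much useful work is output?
W_out = η·W_in = 0.61·4094 = 2497.34 J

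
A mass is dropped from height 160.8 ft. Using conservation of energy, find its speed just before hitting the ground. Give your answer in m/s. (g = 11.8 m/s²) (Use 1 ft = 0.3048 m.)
Convert to SI: h = 49.0118 m
mgh = ½mv² ⇒ v = √(2gh) = √(2·11.8·49.0118) = 34.01 m/s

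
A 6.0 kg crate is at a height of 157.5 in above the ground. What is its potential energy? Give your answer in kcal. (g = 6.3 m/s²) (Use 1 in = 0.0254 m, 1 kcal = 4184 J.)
Convert to SI: m = 6.0 kg, h = 4.0005 m
PE = mgh = (6.0)(6.3)(4.0005) = 151.219 J = 0.03614 kcal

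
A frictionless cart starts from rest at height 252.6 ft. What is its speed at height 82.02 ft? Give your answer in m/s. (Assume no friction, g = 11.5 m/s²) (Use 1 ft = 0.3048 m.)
Convert to SI: h₁−h₂ = 51.9928 m
mgh₁ = mgh₂ + ½mv² ⇒ v = √(2g(h₁−h₂)) = √(2·11.5·51.9928) = 34.58 m/s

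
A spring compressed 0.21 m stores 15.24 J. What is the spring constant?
k = 2·PE/x² = 2·15.24/(0.21)² = 691.2 N/m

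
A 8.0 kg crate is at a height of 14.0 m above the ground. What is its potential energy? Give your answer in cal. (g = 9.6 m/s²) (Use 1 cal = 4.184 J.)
PE = mgh = (8.0)(9.6)(14.0) = 1075.2 J = 257.0 cal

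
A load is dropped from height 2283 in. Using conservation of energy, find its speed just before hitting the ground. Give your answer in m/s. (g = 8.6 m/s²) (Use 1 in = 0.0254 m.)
Convert to SI: h = 57.9882 m
mgh = ½mv² ⇒ v = √(2gh) = √(2·8.6·57.9882) = 31.58 m/s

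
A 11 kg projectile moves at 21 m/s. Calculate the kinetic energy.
KE = ½mv² = ½(11)(21)² = 2425.5 J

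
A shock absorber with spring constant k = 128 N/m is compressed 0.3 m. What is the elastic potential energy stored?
PE = ½kx² = ½(128)(0.3)² = 5.76 J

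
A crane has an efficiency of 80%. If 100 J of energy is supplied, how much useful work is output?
W_out = η·W_in = 0.8·100 = 80.0 J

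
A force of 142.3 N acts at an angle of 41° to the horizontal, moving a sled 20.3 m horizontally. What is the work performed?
W = F·d·cosθ = (142.3)(20.3)cos(41°) = 2180 J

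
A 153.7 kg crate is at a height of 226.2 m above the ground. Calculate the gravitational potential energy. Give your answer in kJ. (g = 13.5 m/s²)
PE = mgh = (153.7)(13.5)(226.2) = 469354 J = 469.4 kJ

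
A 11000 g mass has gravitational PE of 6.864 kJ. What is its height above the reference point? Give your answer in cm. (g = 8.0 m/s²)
Convert to SI: m = 11.0 kg, PE = 6864.0 J
h = PE/(mg) = 6864.0/(11.0·8.0) = 78.0 m = 7800 cm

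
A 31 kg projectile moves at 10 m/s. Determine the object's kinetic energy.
KE = ½mv² = ½(31)(10)² = 1550.0 J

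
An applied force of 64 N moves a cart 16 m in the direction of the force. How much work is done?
W = F·d = (64)(16) = 1024 J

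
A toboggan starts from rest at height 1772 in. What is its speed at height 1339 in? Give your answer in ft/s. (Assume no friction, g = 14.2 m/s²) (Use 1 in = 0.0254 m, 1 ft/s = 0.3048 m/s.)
Convert to SI: h₁−h₂ = 10.9982 m
mgh₁ = mgh₂ + ½mv² ⇒ v = √(2g(h₁−h₂)) = √(2·14.2·10.9982) = 17.6734 m/s = 57.98 ft/s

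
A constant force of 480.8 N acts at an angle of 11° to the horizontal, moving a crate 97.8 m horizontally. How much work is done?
W = F·d·cosθ = (480.8)(97.8)cos(11°) = 46160 J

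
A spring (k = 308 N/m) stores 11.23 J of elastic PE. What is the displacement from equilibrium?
x = √(2·PE/k) = √(2·11.23/308) = 0.27 m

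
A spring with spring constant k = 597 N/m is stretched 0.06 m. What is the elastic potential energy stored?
PE = ½kx² = ½(597)(0.06)² = 1.075 J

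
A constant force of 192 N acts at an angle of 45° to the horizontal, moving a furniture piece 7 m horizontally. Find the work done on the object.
W = F·d·cosθ = (192)(7)cos(45°) = 950.4 J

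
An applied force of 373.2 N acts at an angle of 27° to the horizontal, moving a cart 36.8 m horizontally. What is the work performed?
W = F·d·cosθ = (373.2)(36.8)cos(27°) = 12240 J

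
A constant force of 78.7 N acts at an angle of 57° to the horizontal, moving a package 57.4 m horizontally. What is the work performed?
W = F·d·cosθ = (78.7)(57.4)cos(57°) = 2460 J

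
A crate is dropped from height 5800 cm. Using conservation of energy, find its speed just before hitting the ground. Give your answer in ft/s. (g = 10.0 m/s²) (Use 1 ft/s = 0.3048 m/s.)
Convert to SI: h = 58.0 m
mgh = ½mv² ⇒ v = √(2gh) = √(2·10.0·58.0) = 34.0588 m/s = 111.7 ft/s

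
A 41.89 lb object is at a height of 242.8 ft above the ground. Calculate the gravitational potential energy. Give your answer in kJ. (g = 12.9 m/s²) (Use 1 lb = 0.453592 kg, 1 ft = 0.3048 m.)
Convert to SI: m = 19.001 kg, h = 74.0054 m
PE = mgh = (19.001)(12.9)(74.0054) = 18139.7 J = 18.14 kJ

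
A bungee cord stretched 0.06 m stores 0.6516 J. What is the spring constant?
k = 2·PE/x² = 2·0.6516/(0.06)² = 362.0 N/m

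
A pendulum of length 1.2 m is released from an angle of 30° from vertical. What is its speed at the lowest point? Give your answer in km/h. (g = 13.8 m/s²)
h = L(1 − cosθ) = 1.2(1 − cos30°) = 0.16077 m
v = √(2gh) = √(2·13.8·0.16077) = 2.10648 m/s = 7.583 km/h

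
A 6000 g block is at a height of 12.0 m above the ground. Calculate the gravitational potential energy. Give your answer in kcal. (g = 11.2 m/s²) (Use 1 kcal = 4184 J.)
Convert to SI: m = 6.0 kg, h = 12.0 m
PE = mgh = (6.0)(11.2)(12.0) = 806.4 J = 0.1927 kcal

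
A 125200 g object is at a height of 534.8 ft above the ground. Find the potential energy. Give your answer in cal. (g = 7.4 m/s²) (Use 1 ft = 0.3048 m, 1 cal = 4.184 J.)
Convert to SI: m = 125.2 kg, h = 163.007 m
PE = mgh = (125.2)(7.4)(163.007) = 151023 J = 36100 cal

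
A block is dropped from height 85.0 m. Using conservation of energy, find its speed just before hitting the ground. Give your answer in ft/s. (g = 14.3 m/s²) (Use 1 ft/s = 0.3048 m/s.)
mgh = ½mv² ⇒ v = √(2gh) = √(2·14.3·85.0) = 49.3052 m/s = 161.8 ft/s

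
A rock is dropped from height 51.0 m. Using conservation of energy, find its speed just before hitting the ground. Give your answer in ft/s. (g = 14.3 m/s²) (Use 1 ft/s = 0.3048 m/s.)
mgh = ½mv² ⇒ v = √(2gh) = √(2·14.3·51.0) = 38.1916 m/s = 125.3 ft/s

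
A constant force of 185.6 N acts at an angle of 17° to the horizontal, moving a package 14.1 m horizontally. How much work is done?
W = F·d·cosθ = (185.6)(14.1)cos(17°) = 2503 J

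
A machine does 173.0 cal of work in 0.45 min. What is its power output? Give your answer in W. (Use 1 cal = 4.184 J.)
Convert to SI: W = 723.832 J, t = 27.0 s
P = W/t = 723.832/27.0 = 26.81 W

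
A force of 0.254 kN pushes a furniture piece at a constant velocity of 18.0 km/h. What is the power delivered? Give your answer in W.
Convert to SI: F = 254.0 N, v = 5.0 m/s
P = Fv = (254.0)(5.0) = 1270 W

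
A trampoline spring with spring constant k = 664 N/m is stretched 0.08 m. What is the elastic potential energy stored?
PE = ½kx² = ½(664)(0.08)² = 2.125 J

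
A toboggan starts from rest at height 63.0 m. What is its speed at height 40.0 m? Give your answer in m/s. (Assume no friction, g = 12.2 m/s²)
mgh₁ = mgh₂ + ½mv² ⇒ v = √(2g(h₁−h₂)) = √(2·12.2·23.0) = 23.69 m/s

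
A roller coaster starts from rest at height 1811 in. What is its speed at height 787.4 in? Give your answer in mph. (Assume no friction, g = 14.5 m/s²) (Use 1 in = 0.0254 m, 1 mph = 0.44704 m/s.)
Convert to SI: h₁−h₂ = 25.9994 m
mgh₁ = mgh₂ + ½mv² ⇒ v = √(2g(h₁−h₂)) = √(2·14.5·25.9994) = 27.4588 m/s = 61.42 mph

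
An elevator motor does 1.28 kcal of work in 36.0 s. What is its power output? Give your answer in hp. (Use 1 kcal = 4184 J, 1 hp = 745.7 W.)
Convert to SI: W = 5355.52 J, t = 36.0 s
P = W/t = 5355.52/36.0 = 148.764 W = 0.1995 hp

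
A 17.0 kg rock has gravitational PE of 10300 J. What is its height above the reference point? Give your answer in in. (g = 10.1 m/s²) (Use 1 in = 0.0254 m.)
h = PE/(mg) = 10300.0/(17.0·10.1) = 59.9884 m = 2362 in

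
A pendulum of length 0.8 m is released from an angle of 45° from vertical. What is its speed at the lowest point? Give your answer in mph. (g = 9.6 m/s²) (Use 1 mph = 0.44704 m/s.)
h = L(1 − cosθ) = 0.8(1 − cos45°) = 0.234315 m
v = √(2gh) = √(2·9.6·0.234315) = 2.12105 m/s = 4.745 mph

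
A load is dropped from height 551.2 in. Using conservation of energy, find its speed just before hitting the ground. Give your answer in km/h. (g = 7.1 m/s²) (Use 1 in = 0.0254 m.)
Convert to SI: h = 14.0005 m
mgh = ½mv² ⇒ v = √(2gh) = √(2·7.1·14.0005) = 14.0999 m/s = 50.76 km/h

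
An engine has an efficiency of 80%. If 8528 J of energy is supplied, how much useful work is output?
W_out = η·W_in = 0.8·8528 = 6822.4 J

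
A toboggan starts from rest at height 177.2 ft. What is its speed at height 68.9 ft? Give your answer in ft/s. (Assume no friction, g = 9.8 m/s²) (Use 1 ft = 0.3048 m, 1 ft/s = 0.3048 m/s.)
Convert to SI: h₁−h₂ = 33.0098 m
mgh₁ = mgh₂ + ½mv² ⇒ v = √(2g(h₁−h₂)) = √(2·9.8·33.0098) = 25.4361 m/s = 83.45 ft/s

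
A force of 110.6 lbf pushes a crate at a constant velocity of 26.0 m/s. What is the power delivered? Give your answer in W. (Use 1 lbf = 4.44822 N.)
Convert to SI: F = 491.973 N, v = 26.0 m/s
P = Fv = (491.973)(26.0) = 12790 W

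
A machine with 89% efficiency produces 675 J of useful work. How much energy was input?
W_in = W_out/η = 675/0.89 = 758.4 J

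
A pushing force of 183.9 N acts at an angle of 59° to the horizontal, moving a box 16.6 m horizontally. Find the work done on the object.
W = F·d·cosθ = (183.9)(16.6)cos(59°) = 1572 J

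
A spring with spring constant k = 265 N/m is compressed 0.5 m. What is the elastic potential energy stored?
PE = ½kx² = ½(265)(0.5)² = 33.13 J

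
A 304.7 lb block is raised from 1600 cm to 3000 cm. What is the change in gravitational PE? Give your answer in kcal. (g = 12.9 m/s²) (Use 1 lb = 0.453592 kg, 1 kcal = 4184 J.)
Convert to SI: m = 138.209 kg, Δh = 14.0 m
ΔPE = mgΔh = (138.209)(12.9)(14.0) = 24960.6 J = 5.966 kcal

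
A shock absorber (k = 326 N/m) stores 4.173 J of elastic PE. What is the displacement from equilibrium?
x = √(2·PE/k) = √(2·4.173/326) = 0.16 m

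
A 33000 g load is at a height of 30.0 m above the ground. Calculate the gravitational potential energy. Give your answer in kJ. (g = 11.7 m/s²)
Convert to SI: m = 33.0 kg, h = 30.0 m
PE = mgh = (33.0)(11.7)(30.0) = 11583.0 J = 11.58 kJ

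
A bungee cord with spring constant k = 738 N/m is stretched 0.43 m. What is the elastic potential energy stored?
PE = ½kx² = ½(738)(0.43)² = 68.23 J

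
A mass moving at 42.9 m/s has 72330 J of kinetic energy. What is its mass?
m = 2·KE/v² = 2·72330/(42.9)² = 78.6 kg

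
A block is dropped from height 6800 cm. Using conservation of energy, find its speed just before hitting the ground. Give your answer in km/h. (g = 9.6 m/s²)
Convert to SI: h = 68.0 m
mgh = ½mv² ⇒ v = √(2gh) = √(2·9.6·68.0) = 36.1331 m/s = 130.1 km/h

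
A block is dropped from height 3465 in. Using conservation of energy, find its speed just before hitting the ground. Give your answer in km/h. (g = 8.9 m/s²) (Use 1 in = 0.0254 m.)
Convert to SI: h = 88.011 m
mgh = ½mv² ⇒ v = √(2gh) = √(2·8.9·88.011) = 39.5802 m/s = 142.5 km/h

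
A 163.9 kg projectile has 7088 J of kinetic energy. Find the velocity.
v = √(2·KE/m) = √(2·7088/163.9) = 9.3 m/s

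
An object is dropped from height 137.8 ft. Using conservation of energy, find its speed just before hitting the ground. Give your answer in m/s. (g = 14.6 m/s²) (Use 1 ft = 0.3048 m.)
Convert to SI: h = 42.0014 m
mgh = ½mv² ⇒ v = √(2gh) = √(2·14.6·42.0014) = 35.02 m/s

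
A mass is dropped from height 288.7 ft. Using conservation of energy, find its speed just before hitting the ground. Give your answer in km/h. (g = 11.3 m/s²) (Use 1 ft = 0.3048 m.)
Convert to SI: h = 87.9958 m
mgh = ½mv² ⇒ v = √(2gh) = √(2·11.3·87.9958) = 44.5949 m/s = 160.5 km/h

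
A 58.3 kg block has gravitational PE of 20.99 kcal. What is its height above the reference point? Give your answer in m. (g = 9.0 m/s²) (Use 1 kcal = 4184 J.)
Convert to SI: m = 58.3 kg, PE = 87822.2 J
h = PE/(mg) = 87822.2/(58.3·9.0) = 167.4 m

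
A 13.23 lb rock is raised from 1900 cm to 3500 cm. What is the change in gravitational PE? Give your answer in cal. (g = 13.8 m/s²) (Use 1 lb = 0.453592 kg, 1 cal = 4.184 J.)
Convert to SI: m = 6.00102 kg, Δh = 16.0 m
ΔPE = mgΔh = (6.00102)(13.8)(16.0) = 1325.03 J = 316.7 cal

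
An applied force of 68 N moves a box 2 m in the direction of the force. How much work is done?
W = F·d = (68)(2) = 136.0 J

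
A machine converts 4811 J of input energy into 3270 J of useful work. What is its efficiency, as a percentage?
η = W_out/W_in = 3270/4811 = 67.97%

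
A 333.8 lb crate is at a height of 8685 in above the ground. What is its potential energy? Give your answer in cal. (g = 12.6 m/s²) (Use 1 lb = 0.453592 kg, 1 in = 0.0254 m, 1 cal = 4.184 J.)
Convert to SI: m = 151.409 kg, h = 220.599 m
PE = mgh = (151.409)(12.6)(220.599) = 420849 J = 100600 cal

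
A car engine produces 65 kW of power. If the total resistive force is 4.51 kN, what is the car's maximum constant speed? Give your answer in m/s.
Convert to SI: F = 4510.0 N
P = Fv ⇒ v = P/F = 65000 W/4510.0 N = 14.41 m/s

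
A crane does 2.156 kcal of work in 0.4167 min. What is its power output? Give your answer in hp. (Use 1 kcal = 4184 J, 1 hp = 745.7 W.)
Convert to SI: W = 9020.7 J, t = 25.002 s
P = W/t = 9020.7/25.002 = 360.799 W = 0.4838 hp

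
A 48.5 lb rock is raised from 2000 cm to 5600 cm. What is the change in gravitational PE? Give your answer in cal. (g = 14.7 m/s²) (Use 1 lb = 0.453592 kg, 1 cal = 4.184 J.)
Convert to SI: m = 21.9992 kg, Δh = 36.0 m
ΔPE = mgΔh = (21.9992)(14.7)(36.0) = 11642.0 J = 2783 cal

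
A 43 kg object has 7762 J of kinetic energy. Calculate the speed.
v = √(2·KE/m) = √(2·7762/43) = 19.0 m/s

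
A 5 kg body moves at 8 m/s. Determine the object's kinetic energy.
KE = ½mv² = ½(5)(8)² = 160.0 J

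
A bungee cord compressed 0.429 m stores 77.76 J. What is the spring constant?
k = 2·PE/x² = 2·77.76/(0.429)² = 845.0 N/m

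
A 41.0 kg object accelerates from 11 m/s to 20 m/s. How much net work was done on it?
W = ΔKE = ½m(v₂² − v₁²) = ½(41.0)(20² − 11²) = 5719.5 J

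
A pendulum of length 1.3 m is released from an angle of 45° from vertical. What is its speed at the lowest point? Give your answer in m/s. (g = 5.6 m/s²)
h = L(1 − cosθ) = 1.3(1 − cos45°) = 0.380761 m
v = √(2gh) = √(2·5.6·0.380761) = 2.065 m/s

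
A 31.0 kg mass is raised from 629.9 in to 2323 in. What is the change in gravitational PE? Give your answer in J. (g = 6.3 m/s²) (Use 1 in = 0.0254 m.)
Convert to SI: m = 31.0 kg, Δh = 43.0047 m
ΔPE = mgΔh = (31.0)(6.3)(43.0047) = 8399 J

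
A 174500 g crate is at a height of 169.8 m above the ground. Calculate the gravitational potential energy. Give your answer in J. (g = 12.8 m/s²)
Convert to SI: m = 174.5 kg, h = 169.8 m
PE = mgh = (174.5)(12.8)(169.8) = 379300 J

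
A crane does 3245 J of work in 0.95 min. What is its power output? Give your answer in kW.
Convert to SI: W = 3245.0 J, t = 57.0 s
P = W/t = 3245.0/57.0 = 56.9298 W = 0.05693 kW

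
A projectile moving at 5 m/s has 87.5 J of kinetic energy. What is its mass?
m = 2·KE/v² = 2·87.5/(5)² = 7.0 kg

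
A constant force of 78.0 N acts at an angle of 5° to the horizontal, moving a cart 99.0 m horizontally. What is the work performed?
W = F·d·cosθ = (78.0)(99.0)cos(5°) = 7693 J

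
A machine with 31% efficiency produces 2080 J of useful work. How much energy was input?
W_in = W_out/η = 2080/0.31 = 6710 J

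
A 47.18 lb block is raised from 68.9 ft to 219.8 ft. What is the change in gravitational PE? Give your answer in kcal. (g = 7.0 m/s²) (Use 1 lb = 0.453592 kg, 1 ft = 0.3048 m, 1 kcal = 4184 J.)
Convert to SI: m = 21.4005 kg, Δh = 45.9943 m
ΔPE = mgΔh = (21.4005)(7.0)(45.9943) = 6890.1 J = 1.647 kcal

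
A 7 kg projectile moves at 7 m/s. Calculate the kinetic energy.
KE = ½mv² = ½(7)(7)² = 171.5 J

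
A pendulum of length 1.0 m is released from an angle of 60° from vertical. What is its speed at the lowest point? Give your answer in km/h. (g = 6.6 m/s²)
h = L(1 − cosθ) = 1.0(1 − cos60°) = 0.5 m
v = √(2gh) = √(2·6.6·0.5) = 2.56905 m/s = 9.249 km/h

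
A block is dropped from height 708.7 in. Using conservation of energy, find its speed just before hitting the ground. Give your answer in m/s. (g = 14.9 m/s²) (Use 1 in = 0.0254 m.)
Convert to SI: h = 18.001 m
mgh = ½mv² ⇒ v = √(2gh) = √(2·14.9·18.001) = 23.16 m/s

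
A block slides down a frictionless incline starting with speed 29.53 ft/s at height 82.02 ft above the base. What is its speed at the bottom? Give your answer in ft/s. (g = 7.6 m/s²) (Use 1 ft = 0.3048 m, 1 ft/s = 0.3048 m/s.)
Convert to SI: v₀ = 9.00074 m/s, h = 24.9997 m
½mv₀² + mgh = ½mv² ⇒ v = √(v₀² + 2gh) = √(9.00074² + 2·7.6·24.9997) = 21.4711 m/s = 70.44 ft/s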